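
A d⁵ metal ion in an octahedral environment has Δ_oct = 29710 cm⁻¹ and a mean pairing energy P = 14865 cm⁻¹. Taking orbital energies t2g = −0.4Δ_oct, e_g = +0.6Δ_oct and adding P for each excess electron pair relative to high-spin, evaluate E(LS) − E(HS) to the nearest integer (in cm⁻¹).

In the high-spin limit (t2g^3 e_g^2) the orbital term is 0.0Δ_oct = 0 cm⁻¹, with no excess pairing.
Low-spin t2g^5 e_g^0 gives -2.0Δ_oct = -59420 cm⁻¹, but forming 2 extra pairs costs 2P = 29730 cm⁻¹, so E(LS) = -59420 + 29730 = -29690 cm⁻¹.
Thus E(LS) − E(HS) = -29690 cm⁻¹.

-29690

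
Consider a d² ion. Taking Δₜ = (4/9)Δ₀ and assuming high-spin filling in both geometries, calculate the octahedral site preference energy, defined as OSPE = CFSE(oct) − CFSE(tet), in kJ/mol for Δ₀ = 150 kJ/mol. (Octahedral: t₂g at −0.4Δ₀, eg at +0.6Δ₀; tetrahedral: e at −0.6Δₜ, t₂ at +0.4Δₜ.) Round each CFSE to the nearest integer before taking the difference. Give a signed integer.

-40

Octahedral high-spin t₂g² eg⁰: CFSE = -0.8 × 150 = -120 kJ/mol.
Tetrahedral: e² t₂⁰, CFSE = 2(−0.6) + 0(+0.4) = -1.2Δₜ = -1.2 × (4/9) × 150 = -80 kJ/mol.
OSPE = CFSE(oct) − CFSE(tet) = -120 − (-80) = -40 kJ/mol.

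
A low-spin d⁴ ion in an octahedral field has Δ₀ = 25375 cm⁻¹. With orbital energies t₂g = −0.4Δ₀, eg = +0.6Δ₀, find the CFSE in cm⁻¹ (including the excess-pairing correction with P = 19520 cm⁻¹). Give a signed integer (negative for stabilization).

Electron filling gives t₂g⁴ eg⁰.
The orbital stabilization is -1.6Δ₀ = -1.6 × 25375 = -40600 cm⁻¹.
Relative to high-spin t₂g³ eg¹ (0 paired), the low-spin configuration has 1 additional pair, contributing +1 × 19520 = +19520 cm⁻¹.
Overall CFSE = -40600 + 19520 = -21080 cm⁻¹.

-21080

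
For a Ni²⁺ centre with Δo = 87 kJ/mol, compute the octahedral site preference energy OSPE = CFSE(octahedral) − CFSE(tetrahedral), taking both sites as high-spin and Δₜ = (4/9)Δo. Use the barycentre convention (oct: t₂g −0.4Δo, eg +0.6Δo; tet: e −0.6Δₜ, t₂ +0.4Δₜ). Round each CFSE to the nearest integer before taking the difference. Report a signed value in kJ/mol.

Ni²⁺: group 10, so d-count = 10 − 2 = 8.
Octahedral high-spin t2g^6 e_g^2: CFSE = -1.2 × 87 = -104 kJ/mol.
Tetrahedral e^4 t2^4 gives -0.8Δₜ = -0.8 × (4/9) × 87 = -31 kJ/mol.
OSPE = CFSE(oct) − CFSE(tet) = -104 − (-31) = -73 kJ/mol.

-73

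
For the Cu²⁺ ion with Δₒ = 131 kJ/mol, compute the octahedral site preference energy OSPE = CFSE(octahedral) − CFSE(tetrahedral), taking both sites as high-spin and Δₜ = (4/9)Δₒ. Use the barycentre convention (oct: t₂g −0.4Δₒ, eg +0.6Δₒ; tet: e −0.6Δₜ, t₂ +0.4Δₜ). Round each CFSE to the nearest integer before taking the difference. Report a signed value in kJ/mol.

Cu sits in group 11; removing 2 electrons leaves Cu²⁺ with 11 − 2 = 9 d electrons.
Octahedral (high-spin): t₂g⁶ eg³, CFSE = 6(−0.4) + 3(+0.6) = -0.6Δₒ = -0.6 × 131 = -79 kJ/mol.
Tetrahedral e⁴ t₂⁵ gives -0.4Δₜ = -0.4 × (4/9) × 131 = -23 kJ/mol.
Subtracting, OSPE = -79 − (-23) = -56 kJ/mol.

-56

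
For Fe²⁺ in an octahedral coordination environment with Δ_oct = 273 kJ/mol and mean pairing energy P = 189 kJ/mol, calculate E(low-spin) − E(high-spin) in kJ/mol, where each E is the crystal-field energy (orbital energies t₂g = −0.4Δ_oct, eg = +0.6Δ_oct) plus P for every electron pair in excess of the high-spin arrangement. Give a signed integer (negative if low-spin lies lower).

-168

Group 8 minus oxidation state +2 gives a d⁶ configuration for Fe²⁺.
High-spin: t₂g⁴ eg², CFSE = -0.4Δ_oct = -109 kJ/mol.
Low-spin t₂g⁶ eg⁰ gives -2.4Δ_oct = -655 kJ/mol, but forming 2 extra pairs costs 2P = 378 kJ/mol, so E(LS) = -655 + 378 = -277 kJ/mol.
E(LS) − E(HS) = -277 − (-109) = -168 kJ/mol.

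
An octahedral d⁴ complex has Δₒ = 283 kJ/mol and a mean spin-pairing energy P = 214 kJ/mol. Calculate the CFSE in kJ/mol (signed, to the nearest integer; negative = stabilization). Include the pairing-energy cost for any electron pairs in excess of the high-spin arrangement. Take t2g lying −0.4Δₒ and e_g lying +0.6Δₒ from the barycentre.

-239

Here Δₒ > P (283 > 214), so the low-spin state is favoured.
That gives t2g^4 e_g^0.
Orbital CFSE = -1.6Δₒ = -1.6 × 283 = -453 kJ/mol.
Excess pairs vs high-spin: 1 − 0 = 1; pairing cost = +214 kJ/mol.
Net CFSE = -453 + 214 = -239 kJ/mol.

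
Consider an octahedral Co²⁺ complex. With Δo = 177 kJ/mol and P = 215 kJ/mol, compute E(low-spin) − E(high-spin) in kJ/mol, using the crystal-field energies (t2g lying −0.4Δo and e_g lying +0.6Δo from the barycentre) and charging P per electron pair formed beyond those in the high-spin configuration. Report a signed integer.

38

Group 9 minus oxidation state +2 gives a d⁷ configuration for Co²⁺.
In the high-spin limit (t2g^5 e_g^2) the orbital term is -0.8Δo = -142 kJ/mol, with no excess pairing.
Low-spin t2g^6 e_g^1 gives -1.8Δo = -319 kJ/mol, but forming 1 extra pair costs 1P = 215 kJ/mol, so E(LS) = -319 + 215 = -104 kJ/mol.
The difference is -104 − (-142) = 38 kJ/mol, so high-spin lies lower.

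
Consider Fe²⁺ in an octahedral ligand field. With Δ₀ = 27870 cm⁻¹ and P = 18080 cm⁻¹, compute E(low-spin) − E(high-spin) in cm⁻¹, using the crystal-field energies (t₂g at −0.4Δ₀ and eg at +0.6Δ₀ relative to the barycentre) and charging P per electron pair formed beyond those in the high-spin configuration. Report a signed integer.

-19580

Fe sits in group 8; removing 2 electrons leaves Fe²⁺ with 8 − 2 = 6 d electrons.
High-spin: t₂g⁴ eg², CFSE = -0.4Δ₀ = -11148 cm⁻¹.
Low-spin: t₂g⁶ eg⁰, orbital CFSE = -2.4Δ₀ = -66888 cm⁻¹; plus 2 excess pairs × P = +36160 cm⁻¹; total -30728 cm⁻¹.
Thus E(LS) − E(HS) = -19580 cm⁻¹.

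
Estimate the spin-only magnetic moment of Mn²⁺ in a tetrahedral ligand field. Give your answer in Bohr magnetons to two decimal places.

Mn²⁺: group 7, so d-count = 7 − 2 = 5.
With tetrahedral geometry the complex is necessarily high-spin.
Configuration: e^2 t2^3 → 5 unpaired electrons.
μ(spin-only) = √[5(5+2)] = √35 ≈ 5.92 Bohr magnetons.

5.92 Bohr magnetons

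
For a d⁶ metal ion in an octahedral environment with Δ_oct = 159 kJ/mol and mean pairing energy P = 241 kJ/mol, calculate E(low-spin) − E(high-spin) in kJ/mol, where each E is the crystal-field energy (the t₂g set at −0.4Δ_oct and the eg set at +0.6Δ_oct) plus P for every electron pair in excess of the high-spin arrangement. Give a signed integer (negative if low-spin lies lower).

164

In the high-spin limit (t₂g⁴ eg²) the orbital term is -0.4Δ_oct = -64 kJ/mol, with no excess pairing.
For low-spin the configuration is t₂g⁶ eg⁰: orbital energy -2.4 × 159 = -382 kJ/mol, and 2 additional pairs relative to high-spin add 482 kJ/mol, giving 100 kJ/mol.
Thus E(LS) − E(HS) = 164 kJ/mol.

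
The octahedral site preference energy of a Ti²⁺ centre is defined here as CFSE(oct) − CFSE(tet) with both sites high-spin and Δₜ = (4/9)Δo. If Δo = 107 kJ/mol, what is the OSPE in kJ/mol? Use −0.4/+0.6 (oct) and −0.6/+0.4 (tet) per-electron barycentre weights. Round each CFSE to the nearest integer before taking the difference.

-29

Ti²⁺: group 4, so d-count = 4 − 2 = 2.
Octahedral high-spin t₂g² eg⁰: CFSE = -0.8 × 107 = -86 kJ/mol.
Tetrahedral: e² t₂⁰, CFSE = 2(−0.6) + 0(+0.4) = -1.2Δₜ = -1.2 × (4/9) × 107 = -57 kJ/mol.
OSPE = -86 − (-57) = -29 kJ/mol.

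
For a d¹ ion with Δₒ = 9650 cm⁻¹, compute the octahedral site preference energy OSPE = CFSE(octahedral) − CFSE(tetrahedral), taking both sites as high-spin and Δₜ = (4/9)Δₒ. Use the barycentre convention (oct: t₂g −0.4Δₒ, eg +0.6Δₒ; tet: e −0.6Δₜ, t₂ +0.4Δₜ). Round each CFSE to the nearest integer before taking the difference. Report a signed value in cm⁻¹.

-1287

Octahedral high-spin t2g^1 e_g^0: CFSE = -0.4 × 9650 = -3860 cm⁻¹.
Tetrahedral: e^1 t2^0, CFSE = 1(−0.6) + 0(+0.4) = -0.6Δₜ = -0.6 × (4/9) × 9650 = -2573 cm⁻¹.
Subtracting, OSPE = -3860 − (-2573) = -1287 cm⁻¹.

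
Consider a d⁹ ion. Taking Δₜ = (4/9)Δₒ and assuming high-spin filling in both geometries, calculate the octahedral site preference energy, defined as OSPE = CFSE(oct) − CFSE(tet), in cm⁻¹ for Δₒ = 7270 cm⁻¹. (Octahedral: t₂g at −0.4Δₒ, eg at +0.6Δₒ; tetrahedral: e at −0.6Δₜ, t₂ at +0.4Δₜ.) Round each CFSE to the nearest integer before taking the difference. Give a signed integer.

-3070

In an octahedral site d⁹ (HS) is t₂g⁶ eg³, giving CFSE(oct) = -0.6Δₒ = -4362 cm⁻¹.
In a tetrahedral site the filling is e⁴ t₂⁵: CFSE(tet) = -0.4Δₜ = -0.4 × (4/9)(7270) = -1292 cm⁻¹.
OSPE = CFSE(oct) − CFSE(tet) = -4362 − (-1292) = -3070 cm⁻¹.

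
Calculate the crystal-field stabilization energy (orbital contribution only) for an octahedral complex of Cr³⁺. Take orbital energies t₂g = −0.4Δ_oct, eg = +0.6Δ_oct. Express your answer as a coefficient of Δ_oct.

-1.2 Δ_oct

Group 6 minus oxidation state +3 gives a d³ configuration for Cr³⁺.
Configuration: t₂g³ eg⁰.
CFSE = 3(-0.4Δ_oct) + 0(0.6Δ_oct) = -1.2Δ_oct + 0.0Δ_oct = -1.2Δ_oct.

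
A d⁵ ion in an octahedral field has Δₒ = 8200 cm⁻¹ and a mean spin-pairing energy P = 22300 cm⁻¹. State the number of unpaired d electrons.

5

Δₒ < P, so pairing is avoided: the ground state is high-spin.
Configuration: t2g^3 e_g^2.
Unpaired electrons: 5.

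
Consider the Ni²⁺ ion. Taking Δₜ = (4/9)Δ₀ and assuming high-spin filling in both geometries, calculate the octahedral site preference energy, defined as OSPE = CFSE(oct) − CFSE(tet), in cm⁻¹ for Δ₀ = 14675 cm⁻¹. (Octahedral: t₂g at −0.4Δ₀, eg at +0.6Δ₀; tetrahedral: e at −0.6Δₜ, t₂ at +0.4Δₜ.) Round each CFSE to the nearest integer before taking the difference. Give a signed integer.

-12392

Ni²⁺: group 10, so d-count = 10 − 2 = 8.
In an octahedral site d⁸ (HS) is t₂g⁶ eg², giving CFSE(oct) = -1.2Δ₀ = -17610 cm⁻¹.
Tetrahedral e⁴ t₂⁴ gives -0.8Δₜ = -0.8 × (4/9) × 14675 = -5218 cm⁻¹.
OSPE = -17610 − (-5218) = -12392 cm⁻¹.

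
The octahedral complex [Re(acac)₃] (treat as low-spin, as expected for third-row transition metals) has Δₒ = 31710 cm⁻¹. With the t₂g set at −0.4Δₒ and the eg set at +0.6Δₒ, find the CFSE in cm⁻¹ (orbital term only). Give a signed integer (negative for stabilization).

Each acac⁻ contributes -1; 3 × (-1) = -3. With overall charge +0, Re is in the +3 oxidation state.
Re³⁺: group 7, so d-count = 7 − 3 = 4.
Configuration: t₂g⁴ eg⁰.
CFSE(orbital) = 4×(-0.4Δₒ) + 0×(0.6Δₒ) = -1.6Δₒ; with Δₒ = 31710 cm⁻¹ that is -50736 cm⁻¹.

-50736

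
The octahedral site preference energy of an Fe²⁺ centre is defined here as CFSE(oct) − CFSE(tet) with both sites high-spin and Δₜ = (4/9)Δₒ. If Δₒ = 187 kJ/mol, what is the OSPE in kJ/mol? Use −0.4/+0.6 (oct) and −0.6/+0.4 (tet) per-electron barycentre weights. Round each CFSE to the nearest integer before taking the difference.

-25

Group 8 minus oxidation state +2 gives a d⁶ configuration for Fe²⁺.
Octahedral high-spin t2g^4 e_g^2: CFSE = -0.4 × 187 = -75 kJ/mol.
Tetrahedral e^3 t2^3 gives -0.6Δₜ = -0.6 × (4/9) × 187 = -50 kJ/mol.
Subtracting, OSPE = -75 − (-50) = -25 kJ/mol.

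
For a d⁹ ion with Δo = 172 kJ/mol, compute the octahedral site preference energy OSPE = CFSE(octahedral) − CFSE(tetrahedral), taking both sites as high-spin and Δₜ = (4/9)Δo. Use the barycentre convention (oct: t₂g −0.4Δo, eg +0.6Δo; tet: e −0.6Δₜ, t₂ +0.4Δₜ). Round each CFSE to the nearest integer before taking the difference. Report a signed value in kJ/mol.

In an octahedral site d⁹ (HS) is t2g^6 e_g^3, giving CFSE(oct) = -0.6Δo = -103 kJ/mol.
In a tetrahedral site the filling is e^4 t2^5: CFSE(tet) = -0.4Δₜ = -0.4 × (4/9)(172) = -31 kJ/mol.
OSPE = CFSE(oct) − CFSE(tet) = -103 − (-31) = -72 kJ/mol.

-72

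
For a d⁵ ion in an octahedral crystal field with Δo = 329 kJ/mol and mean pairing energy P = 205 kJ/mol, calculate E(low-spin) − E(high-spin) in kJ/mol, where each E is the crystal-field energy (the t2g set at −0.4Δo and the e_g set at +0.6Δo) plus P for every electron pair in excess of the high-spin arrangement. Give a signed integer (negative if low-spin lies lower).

In the high-spin limit (t2g^3 e_g^2) the orbital term is 0.0Δo = 0 kJ/mol, with no excess pairing.
For low-spin the configuration is t2g^5 e_g^0: orbital energy -2.0 × 329 = -658 kJ/mol, and 2 additional pairs relative to high-spin add 410 kJ/mol, giving -248 kJ/mol.
The difference is -248 − (0) = -248 kJ/mol, so low-spin lies lower.

-248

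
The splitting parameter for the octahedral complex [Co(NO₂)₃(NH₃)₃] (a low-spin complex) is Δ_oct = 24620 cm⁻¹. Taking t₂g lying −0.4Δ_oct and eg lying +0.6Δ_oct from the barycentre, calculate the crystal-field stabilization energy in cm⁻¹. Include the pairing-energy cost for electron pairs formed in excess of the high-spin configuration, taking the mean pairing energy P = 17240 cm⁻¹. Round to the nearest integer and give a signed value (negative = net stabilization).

Ligand charges: 3×(-1) from NO₂⁻ and 3×(+0) from NH₃ sum to -3; with overall charge +0, Co is +3.
Group 9 minus oxidation state +3 gives a d⁶ configuration for Co³⁺.
Electron filling gives t₂g⁶ eg⁰.
Orbital CFSE = 6(-0.4) + 0(0.6) = -2.4Δ_oct = -2.4 × 24620 = -59088 cm⁻¹.
Pairing penalty: 3 pairs vs 1 in the high-spin reference → 2 extra × P = 34480 cm⁻¹.
Net CFSE = -59088 + 34480 = -24608 cm⁻¹.

-24608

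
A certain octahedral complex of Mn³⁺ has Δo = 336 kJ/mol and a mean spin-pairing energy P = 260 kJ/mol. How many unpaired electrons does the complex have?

Group 7 minus oxidation state +3 gives a d⁴ configuration for Mn³⁺.
Since Δo = 336 kJ/mol > P = 260 kJ/mol, the complex adopts the low-spin configuration.
That gives t₂g⁴ eg⁰.
Unpaired electrons: 2.

2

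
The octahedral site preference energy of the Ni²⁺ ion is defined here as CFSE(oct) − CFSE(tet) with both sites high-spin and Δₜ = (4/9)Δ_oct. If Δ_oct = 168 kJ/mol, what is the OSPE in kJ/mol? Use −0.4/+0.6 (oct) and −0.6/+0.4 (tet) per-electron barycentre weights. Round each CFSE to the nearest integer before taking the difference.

Ni is in group 10, so Ni²⁺ is d⁸ (10 − 2 = 8).
Octahedral high-spin t₂g⁶ eg²: CFSE = -1.2 × 168 = -202 kJ/mol.
Tetrahedral: e⁴ t₂⁴, CFSE = 4(−0.6) + 4(+0.4) = -0.8Δₜ = -0.8 × (4/9) × 168 = -60 kJ/mol.
Subtracting, OSPE = -202 − (-60) = -142 kJ/mol.

-142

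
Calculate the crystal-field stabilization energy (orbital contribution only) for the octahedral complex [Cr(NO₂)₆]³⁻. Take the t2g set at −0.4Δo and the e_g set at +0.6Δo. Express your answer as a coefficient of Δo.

Each NO₂⁻ contributes -1; 6 × (-1) = -6. With overall charge -3, Cr is in the +3 oxidation state.
Cr is in group 6, so Cr³⁺ is d³ (6 − 3 = 3).
Configuration: t2g^3 e_g^0.
CFSE = 3(-0.4Δo) + 0(0.6Δo) = -1.2Δo + 0.0Δo = -1.2Δo.

-1.2 Δo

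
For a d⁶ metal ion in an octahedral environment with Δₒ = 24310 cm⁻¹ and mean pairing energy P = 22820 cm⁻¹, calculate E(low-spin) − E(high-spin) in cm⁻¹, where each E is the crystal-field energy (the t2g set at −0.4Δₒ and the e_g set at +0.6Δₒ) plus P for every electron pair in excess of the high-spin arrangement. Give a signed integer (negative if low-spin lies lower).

-2980

High-spin d⁶ fills as t2g^4 e_g^2 with CFSE 4(−0.4) + 2(+0.6) = -0.4Δₒ = -9724 cm⁻¹.
Low-spin: t2g^6 e_g^0, orbital CFSE = -2.4Δₒ = -58344 cm⁻¹; plus 2 excess pairs × P = +45640 cm⁻¹; total -12704 cm⁻¹.
The difference is -12704 − (-9724) = -2980 cm⁻¹, so low-spin lies lower.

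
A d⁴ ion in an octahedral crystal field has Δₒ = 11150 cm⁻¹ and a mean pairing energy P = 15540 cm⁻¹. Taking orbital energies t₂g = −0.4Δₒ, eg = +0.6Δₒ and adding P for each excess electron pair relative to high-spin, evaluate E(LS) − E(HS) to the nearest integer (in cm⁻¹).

4390

In the high-spin limit (t₂g³ eg¹) the orbital term is -0.6Δₒ = -6690 cm⁻¹, with no excess pairing.
Low-spin: t₂g⁴ eg⁰, orbital CFSE = -1.6Δₒ = -17840 cm⁻¹; plus 1 excess pair × P = +15540 cm⁻¹; total -2300 cm⁻¹.
E(LS) − E(HS) = -2300 − (-6690) = 4390 cm⁻¹.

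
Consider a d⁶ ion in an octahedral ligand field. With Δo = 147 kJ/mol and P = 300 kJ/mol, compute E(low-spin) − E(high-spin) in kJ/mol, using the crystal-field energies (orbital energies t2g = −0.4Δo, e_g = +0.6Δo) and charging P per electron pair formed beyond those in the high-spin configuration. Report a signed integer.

306

High-spin d⁶ fills as t2g^4 e_g^2 with CFSE 4(−0.4) + 2(+0.6) = -0.4Δo = -59 kJ/mol.
For low-spin the configuration is t2g^6 e_g^0: orbital energy -2.4 × 147 = -353 kJ/mol, and 2 additional pairs relative to high-spin add 600 kJ/mol, giving 247 kJ/mol.
The difference is 247 − (-59) = 306 kJ/mol, so high-spin lies lower.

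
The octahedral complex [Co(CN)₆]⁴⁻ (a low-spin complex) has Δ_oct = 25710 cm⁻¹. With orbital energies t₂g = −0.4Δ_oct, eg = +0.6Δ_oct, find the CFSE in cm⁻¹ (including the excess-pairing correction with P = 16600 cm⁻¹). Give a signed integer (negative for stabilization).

-29678

Each CN⁻ contributes -1; 6 × (-1) = -6. With overall charge -4, Co is in the +2 oxidation state.
Co²⁺: group 9, so d-count = 9 − 2 = 7.
Configuration: t₂g⁶ eg¹.
Orbital CFSE = 6(-0.4) + 1(0.6) = -1.8Δ_oct = -1.8 × 25710 = -46278 cm⁻¹.
Pairing penalty: 3 pairs vs 2 in the high-spin reference → 1 extra × P = 16600 cm⁻¹.
Combining: -46278 + 16600 = -29678 cm⁻¹.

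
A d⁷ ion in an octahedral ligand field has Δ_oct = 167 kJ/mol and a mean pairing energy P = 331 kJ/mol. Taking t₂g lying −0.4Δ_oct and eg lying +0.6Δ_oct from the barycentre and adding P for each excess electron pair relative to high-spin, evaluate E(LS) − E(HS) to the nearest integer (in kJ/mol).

164

In the high-spin limit (t₂g⁵ eg²) the orbital term is -0.8Δ_oct = -134 kJ/mol, with no excess pairing.
Low-spin t₂g⁶ eg¹ gives -1.8Δ_oct = -301 kJ/mol, but forming 1 extra pair costs 1P = 331 kJ/mol, so E(LS) = -301 + 331 = 30 kJ/mol.
The difference is 30 − (-134) = 164 kJ/mol, so high-spin lies lower.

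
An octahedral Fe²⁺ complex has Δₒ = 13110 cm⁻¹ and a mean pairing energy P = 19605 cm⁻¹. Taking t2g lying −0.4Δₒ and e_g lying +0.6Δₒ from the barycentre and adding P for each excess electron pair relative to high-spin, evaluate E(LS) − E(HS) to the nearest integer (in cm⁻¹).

12990

Fe sits in group 8; removing 2 electrons leaves Fe²⁺ with 8 − 2 = 6 d electrons.
In the high-spin limit (t2g^4 e_g^2) the orbital term is -0.4Δₒ = -5244 cm⁻¹, with no excess pairing.
Low-spin t2g^6 e_g^0 gives -2.4Δₒ = -31464 cm⁻¹, but forming 2 extra pairs costs 2P = 39210 cm⁻¹, so E(LS) = -31464 + 39210 = 7746 cm⁻¹.
The difference is 7746 − (-5244) = 12990 cm⁻¹, so high-spin lies lower.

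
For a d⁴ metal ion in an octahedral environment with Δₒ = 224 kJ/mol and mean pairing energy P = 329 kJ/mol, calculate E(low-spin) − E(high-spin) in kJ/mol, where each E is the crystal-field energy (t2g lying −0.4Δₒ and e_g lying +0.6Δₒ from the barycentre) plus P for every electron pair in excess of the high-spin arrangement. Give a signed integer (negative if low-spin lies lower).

105

High-spin d⁴ fills as t2g^3 e_g^1 with CFSE 3(−0.4) + 1(+0.6) = -0.6Δₒ = -134 kJ/mol.
Low-spin t2g^4 e_g^0 gives -1.6Δₒ = -358 kJ/mol, but forming 1 extra pair costs 1P = 329 kJ/mol, so E(LS) = -358 + 329 = -29 kJ/mol.
E(LS) − E(HS) = -29 − (-134) = 105 kJ/mol.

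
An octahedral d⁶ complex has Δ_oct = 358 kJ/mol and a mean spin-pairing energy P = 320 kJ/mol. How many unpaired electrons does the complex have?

0

Here Δ_oct > P (358 > 320), so the low-spin state is favoured.
Filling d⁶ accordingly: t₂g⁶ eg⁰.
Unpaired electrons: 0.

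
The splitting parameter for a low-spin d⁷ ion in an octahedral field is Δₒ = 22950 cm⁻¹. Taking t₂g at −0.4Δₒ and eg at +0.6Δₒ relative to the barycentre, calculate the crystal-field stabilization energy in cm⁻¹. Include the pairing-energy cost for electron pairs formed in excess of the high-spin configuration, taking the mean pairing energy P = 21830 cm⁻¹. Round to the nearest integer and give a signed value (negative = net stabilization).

The d⁷ electrons fill as t₂g⁶ eg¹.
CFSE(orbital) = 6×(-0.4Δₒ) + 1×(0.6Δₒ) = -1.8Δₒ; with Δₒ = 22950 cm⁻¹ that is -41310 cm⁻¹.
Pairing penalty: 3 pairs vs 2 in the high-spin reference → 1 extra × P = 21830 cm⁻¹.
Overall CFSE = -41310 + 21830 = -19480 cm⁻¹.

-19480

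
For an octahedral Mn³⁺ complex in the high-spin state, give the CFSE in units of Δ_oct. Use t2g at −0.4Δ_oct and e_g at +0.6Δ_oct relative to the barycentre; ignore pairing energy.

-0.6 Δ_oct

Mn sits in group 7; removing 3 electrons leaves Mn³⁺ with 7 − 3 = 4 d electrons.
Configuration: t2g^3 e_g^1.
CFSE = 3(-0.4Δ_oct) + 1(0.6Δ_oct) = -1.2Δ_oct + 0.6Δ_oct = -0.6Δ_oct.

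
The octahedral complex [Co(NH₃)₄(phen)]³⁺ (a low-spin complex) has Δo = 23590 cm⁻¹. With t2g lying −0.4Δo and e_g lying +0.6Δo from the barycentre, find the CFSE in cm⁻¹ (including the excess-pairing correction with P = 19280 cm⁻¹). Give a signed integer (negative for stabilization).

Ligand charges: 4×(+0) from NH₃ and 1×(+0) from phen sum to +0; with overall charge +3, Co is +3.
Co sits in group 9; removing 3 electrons leaves Co³⁺ with 9 − 3 = 6 d electrons.
Electron filling gives t2g^6 e_g^0.
CFSE(orbital) = 6×(-0.4Δo) + 0×(0.6Δo) = -2.4Δo; with Δo = 23590 cm⁻¹ that is -56616 cm⁻¹.
High-spin d⁶ would be t2g^4 e_g^2 with 1 pair; low-spin has 3, so 2 excess pairs cost +2P = +38560 cm⁻¹.
Net CFSE = -56616 + 38560 = -18056 cm⁻¹.

-18056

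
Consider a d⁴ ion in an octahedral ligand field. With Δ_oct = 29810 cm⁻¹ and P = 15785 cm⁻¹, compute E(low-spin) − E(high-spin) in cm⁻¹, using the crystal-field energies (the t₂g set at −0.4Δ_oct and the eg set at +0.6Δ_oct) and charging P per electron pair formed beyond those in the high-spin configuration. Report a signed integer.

High-spin: t₂g³ eg¹, CFSE = -0.6Δ_oct = -17886 cm⁻¹.
For low-spin the configuration is t₂g⁴ eg⁰: orbital energy -1.6 × 29810 = -47696 cm⁻¹, and 1 additional pair relative to high-spin adds 15785 cm⁻¹, giving -31911 cm⁻¹.
The difference is -31911 − (-17886) = -14025 cm⁻¹, so low-spin lies lower.

-14025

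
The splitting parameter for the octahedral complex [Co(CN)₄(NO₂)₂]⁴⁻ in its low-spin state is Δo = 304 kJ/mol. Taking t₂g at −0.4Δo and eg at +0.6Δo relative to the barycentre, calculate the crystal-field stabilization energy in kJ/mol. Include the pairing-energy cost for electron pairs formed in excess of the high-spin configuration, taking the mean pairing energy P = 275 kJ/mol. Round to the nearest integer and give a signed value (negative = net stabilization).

Ligand charges: 4×(-1) from CN⁻ and 2×(-1) from NO₂⁻ sum to -6; with overall charge -4, Co is +2.
Co is in group 9, so Co²⁺ is d⁷ (9 − 2 = 7).
Configuration: t₂g⁶ eg¹.
The orbital stabilization is -1.8Δo = -1.8 × 304 = -547 kJ/mol.
High-spin d⁷ would be t₂g⁵ eg² with 2 pairs; low-spin has 3, so 1 excess pair costs +1P = +275 kJ/mol.
Net CFSE = -547 + 275 = -272 kJ/mol.

-272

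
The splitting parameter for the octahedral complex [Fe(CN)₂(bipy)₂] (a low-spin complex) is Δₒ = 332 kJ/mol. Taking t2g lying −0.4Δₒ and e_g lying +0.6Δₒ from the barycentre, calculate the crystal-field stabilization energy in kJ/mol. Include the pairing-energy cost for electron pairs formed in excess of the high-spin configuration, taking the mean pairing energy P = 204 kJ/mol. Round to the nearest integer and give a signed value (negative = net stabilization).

-389

Ligand charges: 2×(-1) from CN⁻ and 2×(+0) from bipy sum to -2; with overall charge +0, Fe is +2.
Fe is in group 8, so Fe²⁺ is d⁶ (8 − 2 = 6).
Configuration: t2g^6 e_g^0.
The orbital stabilization is -2.4Δₒ = -2.4 × 332 = -797 kJ/mol.
Pairing penalty: 3 pairs vs 1 in the high-spin reference → 2 extra × P = 408 kJ/mol.
Combining: -797 + 408 = -389 kJ/mol.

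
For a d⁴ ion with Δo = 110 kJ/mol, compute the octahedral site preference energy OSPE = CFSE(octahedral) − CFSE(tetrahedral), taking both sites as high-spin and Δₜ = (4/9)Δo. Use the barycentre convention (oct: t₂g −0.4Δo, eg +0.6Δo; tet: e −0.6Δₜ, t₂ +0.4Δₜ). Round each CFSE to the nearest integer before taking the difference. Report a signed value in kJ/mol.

Octahedral high-spin t₂g³ eg¹: CFSE = -0.6 × 110 = -66 kJ/mol.
Tetrahedral e² t₂² gives -0.4Δₜ = -0.4 × (4/9) × 110 = -20 kJ/mol.
Subtracting, OSPE = -66 − (-20) = -46 kJ/mol.

-46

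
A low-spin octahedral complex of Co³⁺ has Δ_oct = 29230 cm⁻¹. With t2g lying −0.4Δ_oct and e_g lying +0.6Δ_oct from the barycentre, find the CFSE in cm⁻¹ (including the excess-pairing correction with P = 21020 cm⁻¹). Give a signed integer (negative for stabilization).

-28112

Co³⁺: group 9, so d-count = 9 − 3 = 6.
Configuration: t2g^6 e_g^0.
The orbital stabilization is -2.4Δ_oct = -2.4 × 29230 = -70152 cm⁻¹.
High-spin d⁶ would be t2g^4 e_g^2 with 1 pair; low-spin has 3, so 2 excess pairs cost +2P = +42040 cm⁻¹.
Net CFSE = -70152 + 42040 = -28112 cm⁻¹.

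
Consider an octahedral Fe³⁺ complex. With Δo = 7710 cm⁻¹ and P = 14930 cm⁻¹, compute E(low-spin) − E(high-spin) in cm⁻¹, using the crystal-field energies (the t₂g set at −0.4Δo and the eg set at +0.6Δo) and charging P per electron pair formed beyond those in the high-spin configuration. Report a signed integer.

Fe sits in group 8; removing 3 electrons leaves Fe³⁺ with 8 − 3 = 5 d electrons.
High-spin d⁵ fills as t₂g³ eg² with CFSE 3(−0.4) + 2(+0.6) = 0.0Δo = 0 cm⁻¹.
Low-spin: t₂g⁵ eg⁰, orbital CFSE = -2.0Δo = -15420 cm⁻¹; plus 2 excess pairs × P = +29860 cm⁻¹; total 14440 cm⁻¹.
Thus E(LS) − E(HS) = 14440 cm⁻¹.

14440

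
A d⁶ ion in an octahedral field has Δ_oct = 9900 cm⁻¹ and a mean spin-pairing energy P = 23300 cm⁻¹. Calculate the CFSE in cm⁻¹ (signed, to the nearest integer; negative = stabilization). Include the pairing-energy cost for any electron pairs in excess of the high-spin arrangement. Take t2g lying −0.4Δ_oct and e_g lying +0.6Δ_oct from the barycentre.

-3960

Here Δ_oct < P (9900 < 23300), so the high-spin state is favoured.
Filling d⁶ accordingly: t2g^4 e_g^2.
Orbital CFSE = -0.4Δ_oct = -0.4 × 9900 = -3960 cm⁻¹.
High-spin has no excess pairs, so no pairing correction applies.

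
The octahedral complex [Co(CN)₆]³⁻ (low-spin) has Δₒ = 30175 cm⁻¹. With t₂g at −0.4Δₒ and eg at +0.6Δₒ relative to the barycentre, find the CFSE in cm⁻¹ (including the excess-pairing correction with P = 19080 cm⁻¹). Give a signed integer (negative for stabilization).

-34260

Each CN⁻ contributes -1; 6 × (-1) = -6. With overall charge -3, Co is in the +3 oxidation state.
Co is in group 9, so Co³⁺ is d⁶ (9 − 3 = 6).
Configuration: t₂g⁶ eg⁰.
Orbital CFSE = 6(-0.4) + 0(0.6) = -2.4Δₒ = -2.4 × 30175 = -72420 cm⁻¹.
Pairing penalty: 3 pairs vs 1 in the high-spin reference → 2 extra × P = 38160 cm⁻¹.
Combining: -72420 + 38160 = -34260 cm⁻¹.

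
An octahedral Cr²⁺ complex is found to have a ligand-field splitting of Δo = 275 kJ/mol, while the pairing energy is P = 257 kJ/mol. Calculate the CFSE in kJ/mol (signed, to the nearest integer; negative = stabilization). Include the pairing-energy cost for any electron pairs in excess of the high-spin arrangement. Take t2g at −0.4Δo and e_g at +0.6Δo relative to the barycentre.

Cr is in group 6, so Cr²⁺ is d⁴ (6 − 2 = 4).
With Δo > P the complex is low-spin.
That gives t2g^4 e_g^0.
Orbital CFSE = -1.6Δo = -1.6 × 275 = -440 kJ/mol.
Excess pairs vs high-spin: 1 − 0 = 1; pairing cost = +257 kJ/mol.
Net CFSE = -440 + 257 = -183 kJ/mol.

-183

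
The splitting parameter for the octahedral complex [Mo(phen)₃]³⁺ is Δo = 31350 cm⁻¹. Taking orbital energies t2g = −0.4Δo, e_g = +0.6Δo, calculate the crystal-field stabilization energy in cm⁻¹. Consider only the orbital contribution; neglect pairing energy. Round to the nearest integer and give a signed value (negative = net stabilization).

phen is neutral, so the +3 overall charge sits on Mo: oxidation state +3.
Group 6 minus oxidation state +3 gives a d³ configuration for Mo³⁺.
Electron filling gives t2g^3 e_g^0.
Orbital CFSE = 3(-0.4) + 0(0.6) = -1.2Δo = -1.2 × 31350 = -37620 cm⁻¹.

-37620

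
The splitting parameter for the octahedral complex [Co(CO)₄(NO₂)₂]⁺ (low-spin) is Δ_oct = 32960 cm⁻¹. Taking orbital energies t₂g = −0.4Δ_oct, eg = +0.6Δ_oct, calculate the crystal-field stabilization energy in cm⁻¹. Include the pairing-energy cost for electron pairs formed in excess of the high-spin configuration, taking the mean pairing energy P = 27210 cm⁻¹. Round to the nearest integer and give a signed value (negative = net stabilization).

Ligand charges: 4×(+0) from CO and 2×(-1) from NO₂⁻ sum to -2; with overall charge +1, Co is +3.
Co is in group 9, so Co³⁺ is d⁶ (9 − 3 = 6).
Configuration: t₂g⁶ eg⁰.
CFSE(orbital) = 6×(-0.4Δ_oct) + 0×(0.6Δ_oct) = -2.4Δ_oct; with Δ_oct = 32960 cm⁻¹ that is -79104 cm⁻¹.
Pairing penalty: 3 pairs vs 1 in the high-spin reference → 2 extra × P = 54420 cm⁻¹.
Combining: -79104 + 54420 = -24684 cm⁻¹.

-24684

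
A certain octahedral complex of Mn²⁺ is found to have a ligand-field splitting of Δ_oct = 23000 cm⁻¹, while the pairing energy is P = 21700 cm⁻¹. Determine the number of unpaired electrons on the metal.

1

Mn is in group 7, so Mn²⁺ is d⁵ (7 − 2 = 5).
Δ_oct > P, so pairing is preferred: the ground state is low-spin.
That gives t₂g⁵ eg⁰.
Unpaired electrons: 1.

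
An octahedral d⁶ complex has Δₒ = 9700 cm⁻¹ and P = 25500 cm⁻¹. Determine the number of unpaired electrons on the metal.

4

Here Δₒ < P (9700 < 25500), so the high-spin state is favoured.
That gives t₂g⁴ eg².
Unpaired electrons: 4.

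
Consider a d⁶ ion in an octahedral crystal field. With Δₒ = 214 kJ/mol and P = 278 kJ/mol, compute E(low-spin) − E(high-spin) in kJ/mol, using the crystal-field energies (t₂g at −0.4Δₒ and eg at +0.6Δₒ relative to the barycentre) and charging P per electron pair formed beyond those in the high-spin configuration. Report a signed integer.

128

High-spin: t₂g⁴ eg², CFSE = -0.4Δₒ = -86 kJ/mol.
Low-spin t₂g⁶ eg⁰ gives -2.4Δₒ = -514 kJ/mol, but forming 2 extra pairs costs 2P = 556 kJ/mol, so E(LS) = -514 + 556 = 42 kJ/mol.
E(LS) − E(HS) = 42 − (-86) = 128 kJ/mol.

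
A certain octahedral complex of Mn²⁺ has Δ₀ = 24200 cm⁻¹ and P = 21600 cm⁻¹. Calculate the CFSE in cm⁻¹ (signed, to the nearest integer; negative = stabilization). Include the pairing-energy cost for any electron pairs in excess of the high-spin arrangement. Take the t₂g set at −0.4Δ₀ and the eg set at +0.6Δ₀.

-5200

Mn is in group 7, so Mn²⁺ is d⁵ (7 − 2 = 5).
With Δ₀ > P the complex is low-spin.
Filling d⁵ accordingly: t₂g⁵ eg⁰.
Orbital CFSE = -2.0Δ₀ = -2.0 × 24200 = -48400 cm⁻¹.
Excess pairs vs high-spin: 2 − 0 = 2; pairing cost = +43200 cm⁻¹.
Net CFSE = -48400 + 43200 = -5200 cm⁻¹.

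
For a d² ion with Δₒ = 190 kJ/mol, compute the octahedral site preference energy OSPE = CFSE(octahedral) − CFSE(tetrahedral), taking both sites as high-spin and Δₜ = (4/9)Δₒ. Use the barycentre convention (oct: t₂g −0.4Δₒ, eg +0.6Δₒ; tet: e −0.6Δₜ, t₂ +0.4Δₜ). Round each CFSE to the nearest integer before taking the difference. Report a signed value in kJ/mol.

-51

Octahedral high-spin t₂g² eg⁰: CFSE = -0.8 × 190 = -152 kJ/mol.
Tetrahedral e² t₂⁰ gives -1.2Δₜ = -1.2 × (4/9) × 190 = -101 kJ/mol.
OSPE = CFSE(oct) − CFSE(tet) = -152 − (-101) = -51 kJ/mol.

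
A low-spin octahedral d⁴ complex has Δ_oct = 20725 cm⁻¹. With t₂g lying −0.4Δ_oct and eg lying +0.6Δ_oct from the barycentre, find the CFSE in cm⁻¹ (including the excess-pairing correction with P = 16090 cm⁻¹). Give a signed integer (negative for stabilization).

Electron filling gives t₂g⁴ eg⁰.
The orbital stabilization is -1.6Δ_oct = -1.6 × 20725 = -33160 cm⁻¹.
High-spin d⁴ would be t₂g³ eg¹ with 0 pairs; low-spin has 1, so 1 excess pair costs +1P = +16090 cm⁻¹.
Overall CFSE = -33160 + 16090 = -17070 cm⁻¹.

-17070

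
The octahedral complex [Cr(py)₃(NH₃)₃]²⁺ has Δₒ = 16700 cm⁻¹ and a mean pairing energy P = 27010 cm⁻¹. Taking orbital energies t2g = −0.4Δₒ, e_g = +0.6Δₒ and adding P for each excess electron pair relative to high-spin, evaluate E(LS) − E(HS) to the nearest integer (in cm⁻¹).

10310

Ligand charges: 3×(+0) from py and 3×(+0) from NH₃ sum to +0; with overall charge +2, Cr is +2.
Cr²⁺: group 6, so d-count = 6 − 2 = 4.
In the high-spin limit (t2g^3 e_g^1) the orbital term is -0.6Δₒ = -10020 cm⁻¹, with no excess pairing.
Low-spin: t2g^4 e_g^0, orbital CFSE = -1.6Δₒ = -26720 cm⁻¹; plus 1 excess pair × P = +27010 cm⁻¹; total 290 cm⁻¹.
E(LS) − E(HS) = 290 − (-10020) = 10310 cm⁻¹.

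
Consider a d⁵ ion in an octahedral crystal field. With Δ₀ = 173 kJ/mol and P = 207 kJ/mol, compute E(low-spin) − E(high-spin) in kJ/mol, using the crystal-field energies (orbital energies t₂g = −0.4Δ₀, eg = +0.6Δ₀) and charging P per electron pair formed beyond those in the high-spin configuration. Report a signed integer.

High-spin d⁵ fills as t₂g³ eg² with CFSE 3(−0.4) + 2(+0.6) = 0.0Δ₀ = 0 kJ/mol.
Low-spin t₂g⁵ eg⁰ gives -2.0Δ₀ = -346 kJ/mol, but forming 2 extra pairs costs 2P = 414 kJ/mol, so E(LS) = -346 + 414 = 68 kJ/mol.
The difference is 68 − (0) = 68 kJ/mol, so high-spin lies lower.

68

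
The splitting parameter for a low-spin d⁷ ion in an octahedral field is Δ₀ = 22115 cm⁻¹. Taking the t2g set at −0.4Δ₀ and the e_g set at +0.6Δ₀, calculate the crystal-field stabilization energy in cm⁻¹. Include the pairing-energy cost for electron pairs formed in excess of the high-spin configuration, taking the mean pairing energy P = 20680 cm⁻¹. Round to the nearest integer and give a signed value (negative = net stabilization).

-19127

Configuration: t2g^6 e_g^1.
CFSE(orbital) = 6×(-0.4Δ₀) + 1×(0.6Δ₀) = -1.8Δ₀; with Δ₀ = 22115 cm⁻¹ that is -39807 cm⁻¹.
Relative to high-spin t2g^5 e_g^2 (2 paired), the low-spin configuration has 1 additional pair, contributing +1 × 20680 = +20680 cm⁻¹.
Overall CFSE = -39807 + 20680 = -19127 cm⁻¹.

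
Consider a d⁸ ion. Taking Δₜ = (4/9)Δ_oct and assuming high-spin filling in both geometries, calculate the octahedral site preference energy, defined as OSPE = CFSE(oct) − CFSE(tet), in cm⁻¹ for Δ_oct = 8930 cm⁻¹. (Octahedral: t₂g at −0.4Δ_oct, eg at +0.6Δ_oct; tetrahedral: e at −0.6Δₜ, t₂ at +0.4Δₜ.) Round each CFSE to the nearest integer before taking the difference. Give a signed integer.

Octahedral (high-spin): t2g^6 e_g^2, CFSE = 6(−0.4) + 2(+0.6) = -1.2Δ_oct = -1.2 × 8930 = -10716 cm⁻¹.
In a tetrahedral site the filling is e^4 t2^4: CFSE(tet) = -0.8Δₜ = -0.8 × (4/9)(8930) = -3175 cm⁻¹.
OSPE = CFSE(oct) − CFSE(tet) = -10716 − (-3175) = -7541 cm⁻¹.

-7541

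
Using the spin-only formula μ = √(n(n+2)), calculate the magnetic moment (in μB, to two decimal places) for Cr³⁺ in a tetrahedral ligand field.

Group 6 minus oxidation state +3 gives a d³ configuration for Cr³⁺.
Tetrahedral fields are weak (Δₜ ≈ 4/9 Δₒ), so electrons fill high-spin.
Configuration: e² t₂¹ → 3 unpaired electrons.
μ(spin-only) = √[3(3+2)] = √15 ≈ 3.87 μB.

3.87 μB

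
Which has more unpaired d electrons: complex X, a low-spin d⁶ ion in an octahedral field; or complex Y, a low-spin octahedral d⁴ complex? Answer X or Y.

Y

X: t2g^6 e_g^0 → 0 unpaired.
Y: t₂g⁴ eg⁰ → 2 unpaired.
So Y has more unpaired electrons.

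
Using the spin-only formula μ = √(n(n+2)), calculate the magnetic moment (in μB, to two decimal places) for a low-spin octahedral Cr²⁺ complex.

Group 6 minus oxidation state +2 gives a d⁴ configuration for Cr²⁺.
Configuration: t₂g⁴ eg⁰ → 2 unpaired electrons.
μ(spin-only) = √[2(2+2)] = √8 ≈ 2.83 μB.

2.83 μB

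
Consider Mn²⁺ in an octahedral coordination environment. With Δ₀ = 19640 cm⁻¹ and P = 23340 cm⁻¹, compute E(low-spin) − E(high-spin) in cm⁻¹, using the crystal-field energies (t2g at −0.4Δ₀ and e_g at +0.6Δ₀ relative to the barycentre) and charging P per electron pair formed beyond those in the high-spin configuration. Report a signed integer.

7400

Mn is in group 7, so Mn²⁺ is d⁵ (7 − 2 = 5).
High-spin: t2g^3 e_g^2, CFSE = 0.0Δ₀ = 0 cm⁻¹.
Low-spin t2g^5 e_g^0 gives -2.0Δ₀ = -39280 cm⁻¹, but forming 2 extra pairs costs 2P = 46680 cm⁻¹, so E(LS) = -39280 + 46680 = 7400 cm⁻¹.
The difference is 7400 − (0) = 7400 cm⁻¹, so high-spin lies lower.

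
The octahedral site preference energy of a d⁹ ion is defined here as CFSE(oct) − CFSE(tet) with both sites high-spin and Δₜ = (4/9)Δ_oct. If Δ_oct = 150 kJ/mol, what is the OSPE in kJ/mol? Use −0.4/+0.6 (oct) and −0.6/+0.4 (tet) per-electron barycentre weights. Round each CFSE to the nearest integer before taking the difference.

-63

Octahedral (high-spin): t₂g⁶ eg³, CFSE = 6(−0.4) + 3(+0.6) = -0.6Δ_oct = -0.6 × 150 = -90 kJ/mol.
In a tetrahedral site the filling is e⁴ t₂⁵: CFSE(tet) = -0.4Δₜ = -0.4 × (4/9)(150) = -27 kJ/mol.
Subtracting, OSPE = -90 − (-27) = -63 kJ/mol.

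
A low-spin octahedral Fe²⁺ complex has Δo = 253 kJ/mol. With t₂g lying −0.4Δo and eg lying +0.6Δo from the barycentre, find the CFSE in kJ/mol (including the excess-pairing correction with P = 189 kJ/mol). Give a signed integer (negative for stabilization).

-229

Fe²⁺: group 8, so d-count = 8 − 2 = 6.
The d⁶ electrons fill as t₂g⁶ eg⁰.
Orbital CFSE = 6(-0.4) + 0(0.6) = -2.4Δo = -2.4 × 253 = -607 kJ/mol.
Pairing penalty: 3 pairs vs 1 in the high-spin reference → 2 extra × P = 378 kJ/mol.
Overall CFSE = -607 + 378 = -229 kJ/mol.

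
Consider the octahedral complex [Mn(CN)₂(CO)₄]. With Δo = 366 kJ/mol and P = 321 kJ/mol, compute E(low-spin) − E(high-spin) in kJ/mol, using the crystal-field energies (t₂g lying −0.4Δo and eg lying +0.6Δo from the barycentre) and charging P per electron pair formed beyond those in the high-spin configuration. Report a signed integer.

Ligand charges: 2×(-1) from CN⁻ and 4×(+0) from CO sum to -2; with overall charge +0, Mn is +2.
Mn is in group 7, so Mn²⁺ is d⁵ (7 − 2 = 5).
High-spin d⁵ fills as t₂g³ eg² with CFSE 3(−0.4) + 2(+0.6) = 0.0Δo = 0 kJ/mol.
For low-spin the configuration is t₂g⁵ eg⁰: orbital energy -2.0 × 366 = -732 kJ/mol, and 2 additional pairs relative to high-spin add 642 kJ/mol, giving -90 kJ/mol.
E(LS) − E(HS) = -90 − (0) = -90 kJ/mol.

-90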